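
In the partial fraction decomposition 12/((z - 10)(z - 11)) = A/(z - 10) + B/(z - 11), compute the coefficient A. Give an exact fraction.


Step 1: Multiply both sides by (z - 10) and set z = 10
Step 2: A = 12 / (10 - 11)
Step 3: A = 12 / (-1)
Step 4: A = -12

-12


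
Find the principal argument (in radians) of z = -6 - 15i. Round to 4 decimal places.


Step 1: z = -6 - 15i
Step 2: arg(z) = atan2(-15, -6)
Step 3: arg(z) = -1.9513

-1.9513


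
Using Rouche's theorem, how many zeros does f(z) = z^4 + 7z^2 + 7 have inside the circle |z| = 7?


Step 1: On |z| = 7 the three terms have sizes |z^4| = 7^4 = 2401, |7z^2| = 7*7^2 = 343, |7| = 7
Step 2: The dominant term is g(z) = z^4; let h(z) = 7z^2 + 7 so f = g + h
Step 3: On |z| = 7: |g| = 2401 and |h| <= 343 + 7 = 350
Step 4: Since 2401 > 350, |h| < |g| on |z| = 7, so by Rouche f has the same number of zeros as g inside |z| < 7
Step 5: g(z) = z^4 has 4 zeros (all at the origin) inside |z| < 7. Answer = 4

4


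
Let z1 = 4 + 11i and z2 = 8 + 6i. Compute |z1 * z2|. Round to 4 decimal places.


Step 1: |z1| = sqrt(4^2 + 11^2) = sqrt(137)
Step 2: |z2| = sqrt(8^2 + 6^2) = sqrt(100)
Step 3: |z1*z2| = |z1|*|z2| = sqrt(137) * sqrt(100) = sqrt(137 * 100) = sqrt(13700)
Step 4: = 117.047

117.047


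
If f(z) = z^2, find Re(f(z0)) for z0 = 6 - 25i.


Step 1: z0 = 6 - 25i
Step 2: z0^2 = 6^2 - (-25)^2 - 300i
Step 3: real part = 36 - 625 = -589

-589


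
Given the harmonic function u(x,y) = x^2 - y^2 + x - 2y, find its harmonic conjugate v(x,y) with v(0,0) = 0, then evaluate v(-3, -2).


Step 1: v_x = -u_y = 2y + 2
Step 2: v_y = u_x = 2x + 1
Step 3: v = 2xy + 2x + y + C
Step 4: v(0,0) = 0 => C = 0
Step 5: v(-3, -2) = 4

4


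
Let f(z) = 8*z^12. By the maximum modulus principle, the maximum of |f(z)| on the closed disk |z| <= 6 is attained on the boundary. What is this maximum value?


Step 1: On |z| = 6, |f(z)| = 8 * |z|^12 = 8 * 6^12
Step 2: By maximum modulus principle, maximum is on boundary.
Step 3: Maximum = 8 * 2176782336 = 17414258688

17414258688


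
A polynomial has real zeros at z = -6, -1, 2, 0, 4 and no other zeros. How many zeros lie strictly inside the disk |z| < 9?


Step 1: Check each root:
  z = -6: |-6| = 6 < 9
  z = -1: |-1| = 1 < 9
  z = 2: |2| = 2 < 9
  z = 0: |0| = 0 < 9
  z = 4: |4| = 4 < 9
Step 2: Count = 5

5


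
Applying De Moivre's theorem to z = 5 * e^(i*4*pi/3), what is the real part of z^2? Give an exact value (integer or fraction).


Step 1: By De Moivre's theorem, z^2 = 5^2 * e^(i*2*4*pi/3) = 25 * (cos(8*pi/3) + i*sin(8*pi/3))
Step 2: |z|^2 = 5^2 = 25
Step 3: Reduce the angle mod 2*pi: 8*pi/3 - 2*pi = 2*pi/3
Step 4: cos(2*pi/3) = -1/2
Step 5: Re(z^2) = 25 * (-1/2) = -25/2

-25/2


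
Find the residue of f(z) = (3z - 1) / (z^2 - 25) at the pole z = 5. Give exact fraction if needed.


Step 1: Q(z) = z^2 - 25 = (z - 5)(z + 5)
Step 2: Q'(z) = 2z
Step 3: Q'(5) = 10, P(5) = 14
Step 4: Res = P(5)/Q'(5) = 14/10 = 7/5

7/5


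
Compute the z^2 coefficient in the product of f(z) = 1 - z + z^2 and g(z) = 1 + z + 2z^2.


Step 1: z^2 term in f*g comes from: (1)*(2z^2) + (-z)*(z) + (z^2)*(1)
Step 2: = 2 - 1 + 1
Step 3: = 2

2


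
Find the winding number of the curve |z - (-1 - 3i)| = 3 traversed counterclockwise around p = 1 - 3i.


Step 1: Center c = (-1, -3), radius = 3
Step 2: |p - c|^2 = 2^2 + 0^2 = 4
Step 3: r^2 = 9
Step 4: |p-c| < r so winding number = 1

1


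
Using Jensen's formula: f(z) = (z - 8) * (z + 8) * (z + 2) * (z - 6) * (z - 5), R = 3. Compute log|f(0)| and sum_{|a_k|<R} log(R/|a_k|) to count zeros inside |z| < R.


Jensen's formula: (1/2pi)*integral log|f(Re^it)|dt = log|f(0)| + sum_{|a_k|<R} log(R/|a_k|)
Step 1: f(0) = (-8) * 8 * 2 * (-6) * (-5) = -3840
Step 2: log|f(0)| = log|8| + log|-8| + log|-2| + log|6| + log|5| = 8.2532
Step 3: Zeros inside |z| < 3: -2
Step 4: Jensen sum = log(3/2) = 0.4055
Step 5: n(R) = number of terms in the Jensen sum = count of zeros inside |z| < 3 = 1

1


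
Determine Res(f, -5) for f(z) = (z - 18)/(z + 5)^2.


Step 1: Pole of order 2 at z = -5
Step 2: Res = lim d/dz [(z + 5)^2 * f(z)] as z -> -5
Step 3: (z + 5)^2 * f(z) = z - 18
Step 4: d/dz[z - 18] = 1

1


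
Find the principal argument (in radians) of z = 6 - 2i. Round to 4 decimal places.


Step 1: z = 6 - 2i
Step 2: arg(z) = atan2(-2, 6)
Step 3: arg(z) = -0.3218

-0.3218


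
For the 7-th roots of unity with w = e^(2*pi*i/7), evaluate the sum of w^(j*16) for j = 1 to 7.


Step 1: The sum sum_{j=1}^{n} w^(k*j) equals n if n | k, else 0.
Step 2: Here n = 7, k = 16
Step 3: Does n divide k? 7 | 16 -> False
Step 4: Sum = 0

0


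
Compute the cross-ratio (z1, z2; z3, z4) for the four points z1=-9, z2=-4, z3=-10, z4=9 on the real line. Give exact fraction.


Step 1: (z1-z3)(z2-z4) = 1 * (-13) = -13
Step 2: (z1-z4)(z2-z3) = (-18) * 6 = -108
Step 3: Cross-ratio = 13/108 = 13/108

13/108


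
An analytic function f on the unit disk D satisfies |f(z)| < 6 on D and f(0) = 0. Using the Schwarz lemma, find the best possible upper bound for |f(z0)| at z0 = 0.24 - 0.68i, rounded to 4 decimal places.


Step 1: g = f/6 maps D -> D with g(0) = 0, so by the Schwarz lemma |g(z)| <= |z|, i.e. |f(z)| <= 6|z|; this is sharp (f(z) = 6z).
Step 2: |z0|^2 = 0.24^2 + (-0.68)^2 = 0.52
Step 3: |z0| = sqrt(0.52) = 0.72111
Step 4: Best bound = 6 * |z0| = 6 * 0.72111 = 4.3267

4.3267


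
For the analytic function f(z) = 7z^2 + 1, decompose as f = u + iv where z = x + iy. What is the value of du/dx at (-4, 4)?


Step 1: f(z) = 7(x+iy)^2 + 1
Step 2: u = 7(x^2 - y^2) + 1
Step 3: u_x = 14x + 0
Step 4: At (-4, 4): u_x = -56 + 0 = -56

-56


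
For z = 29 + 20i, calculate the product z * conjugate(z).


Step 1: conj(z) = 29 - 20i
Step 2: z * conj(z) = 29^2 + 20^2
Step 3: = 841 + 400 = 1241

1241


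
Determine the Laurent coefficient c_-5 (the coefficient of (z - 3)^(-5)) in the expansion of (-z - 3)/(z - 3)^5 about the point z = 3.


Step 1: Write the numerator in powers of (z - 3): -z - 3 = -(z - 3) + (-1*3 - 3) = -(z - 3) - 6
Step 2: Divide by (z - 3)^5: f(z) = -6(z - 3)^(-5) - (z - 3)^(-4)
Step 3: This finite sum is the Laurent series of f about z = 3.
Step 4: Coefficient of (z - 3)^(-5) = -1*3 - 3 = -6

-6


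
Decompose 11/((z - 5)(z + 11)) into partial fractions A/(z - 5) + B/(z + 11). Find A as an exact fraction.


Step 1: Multiply both sides by (z - 5) and set z = 5
Step 2: A = 11 / (5 + 11)
Step 3: A = 11 / 16
Step 4: A = 11/16

11/16


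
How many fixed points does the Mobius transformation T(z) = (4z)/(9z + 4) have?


Step 1: Fixed points satisfy T(z) = z
Step 2: 9z^2 = 0
Step 3: Discriminant = 0^2 - 4*9*0 = 0
Step 4: Number of fixed points = 1

1


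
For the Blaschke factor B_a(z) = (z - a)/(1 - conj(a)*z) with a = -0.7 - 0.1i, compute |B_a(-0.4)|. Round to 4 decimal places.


Step 1: Numerator z0 - a = -0.4 - (-0.7 - 0.1i) = 0.3 + 0.1i
Step 2: Denominator 1 - conj(a)*z0 = 1 - (-0.7 + 0.1i)*(-0.4) = 0.72 + 0.04i
Step 3: |z0 - a|^2 = 0.3^2 + 0.1^2 = 0.1; |1 - conj(a)*z0|^2 = 0.72^2 + 0.04^2 = 0.52
Step 4: |B_a(-0.4)| = sqrt(0.1 / 0.52) = sqrt(0.192308)
Step 5: = 0.4385

0.4385


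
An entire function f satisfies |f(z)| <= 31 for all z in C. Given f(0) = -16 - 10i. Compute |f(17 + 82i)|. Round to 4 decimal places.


Step 1: By Liouville's theorem, a bounded entire function is constant.
Step 2: f(z) = f(0) = -16 - 10i for all z.
Step 3: |f(w)| = |-16 - 10i| = sqrt(256 + 100)
Step 4: = 18.868

18.868


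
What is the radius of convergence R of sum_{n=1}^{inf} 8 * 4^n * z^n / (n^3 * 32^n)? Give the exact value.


Step 1: General term a_n = 8 * 4^n / (n^3 * 32^n)
Step 2: By the root test, |a_n|^(1/n) = 8^(1/n) * 4 / (n^(3/n) * 32) -> 4/32 as n -> infinity (since 8^(1/n) -> 1 and n^(3/n) -> 1)
Step 3: R = 1/lim|a_n|^(1/n) = 32/4 = 8

8


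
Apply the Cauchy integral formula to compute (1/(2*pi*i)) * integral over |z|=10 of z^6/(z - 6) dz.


Step 1: f(z) = z^6, a = 6 is inside |z| = 10
Step 2: By Cauchy integral formula: (1/(2pi*i)) * integral = f(a)
Step 3: f(6) = 6^6 = 46656

46656


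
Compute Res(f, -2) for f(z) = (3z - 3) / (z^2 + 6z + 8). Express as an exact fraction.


Step 1: Q(z) = z^2 + 6z + 8 = (z + 2)(z + 4)
Step 2: Q'(z) = 2z + 6
Step 3: Q'(-2) = 2, P(-2) = -9
Step 4: Res = P(-2)/Q'(-2) = -9/2 = -9/2

-9/2


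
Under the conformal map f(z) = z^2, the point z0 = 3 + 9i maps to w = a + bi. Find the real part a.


Step 1: z0 = 3 + 9i
Step 2: z0^2 = 3^2 - 9^2 + 54i
Step 3: real part = 9 - 81 = -72

-72


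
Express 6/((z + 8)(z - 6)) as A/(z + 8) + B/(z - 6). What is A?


Step 1: Multiply both sides by (z + 8) and set z = -8
Step 2: A = 6 / (-8 - 6)
Step 3: A = 6 / (-14)
Step 4: A = -3/7

-3/7


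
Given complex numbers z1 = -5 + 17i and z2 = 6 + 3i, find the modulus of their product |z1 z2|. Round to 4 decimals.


Step 1: |z1| = sqrt((-5)^2 + 17^2) = sqrt(314)
Step 2: |z2| = sqrt(6^2 + 3^2) = sqrt(45)
Step 3: |z1*z2| = |z1|*|z2| = sqrt(314) * sqrt(45) = sqrt(314 * 45) = sqrt(14130)
Step 4: = 118.8697

118.8697


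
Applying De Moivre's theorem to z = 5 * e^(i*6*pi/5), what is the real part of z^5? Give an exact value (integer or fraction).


Step 1: By De Moivre's theorem, z^5 = 5^5 * e^(i*5*6*pi/5) = 3125 * (cos(6*pi) + i*sin(6*pi))
Step 2: |z|^5 = 5^5 = 3125
Step 3: Reduce the angle mod 2*pi: 6*pi - 6*pi = 0
Step 4: cos(0) = 1
Step 5: Re(z^5) = 3125 * 1 = 3125

3125


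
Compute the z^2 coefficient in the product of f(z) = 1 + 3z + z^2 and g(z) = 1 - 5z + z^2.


Step 1: z^2 term in f*g comes from: (1)*(z^2) + (3z)*(-5z) + (z^2)*(1)
Step 2: = 1 - 15 + 1
Step 3: = -13

-13


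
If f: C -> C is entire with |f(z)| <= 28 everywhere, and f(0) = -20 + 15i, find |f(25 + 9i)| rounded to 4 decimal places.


Step 1: By Liouville's theorem, a bounded entire function is constant.
Step 2: f(z) = f(0) = -20 + 15i for all z.
Step 3: |f(w)| = |-20 + 15i| = sqrt(400 + 225)
Step 4: = 25.0

25.0


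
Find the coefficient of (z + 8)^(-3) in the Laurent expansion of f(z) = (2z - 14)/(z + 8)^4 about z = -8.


Step 1: Write the numerator in powers of (z + 8): 2z - 14 = 2(z + 8) + (2*(-8) - 14) = 2(z + 8) - 30
Step 2: Divide by (z + 8)^4: f(z) = -30(z + 8)^(-4) + 2(z + 8)^(-3)
Step 3: This finite sum is the Laurent series of f about z = -8.
Step 4: Coefficient of (z + 8)^(-3) = coefficient of (z + 8) in the re-centred numerator = 2

2


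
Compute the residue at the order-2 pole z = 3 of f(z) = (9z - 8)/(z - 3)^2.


Step 1: Pole of order 2 at z = 3
Step 2: Res = lim d/dz [(z - 3)^2 * f(z)] as z -> 3
Step 3: (z - 3)^2 * f(z) = 9z - 8
Step 4: d/dz[9z - 8] = 9

9


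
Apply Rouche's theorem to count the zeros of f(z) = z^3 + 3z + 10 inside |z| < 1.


Step 1: On |z| = 1 the three terms have sizes |z^3| = 1^3 = 1, |3z| = 3*1 = 3, |10| = 10
Step 2: The dominant term is g(z) = 10; let h(z) = z^3 + 3z so f = g + h
Step 3: On |z| = 1: |g| = 10 and |h| <= 1 + 3 = 4
Step 4: Since 10 > 4, |h| < |g| on |z| = 1, so by Rouche f has the same number of zeros as g inside |z| < 1
Step 5: g(z) = 10 is a nonzero constant with no zeros inside |z| < 1. Answer = 0

0


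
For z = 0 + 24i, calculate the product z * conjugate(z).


Step 1: conj(z) = 0 - 24i
Step 2: z * conj(z) = 0^2 + 24^2
Step 3: = 0 + 576 = 576

576


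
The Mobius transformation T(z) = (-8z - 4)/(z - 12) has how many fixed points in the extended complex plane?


Step 1: Fixed points satisfy T(z) = z
Step 2: z^2 - 4z + 4 = 0
Step 3: Discriminant = (-4)^2 - 4*1*4 = 0
Step 4: Number of fixed points = 1

1


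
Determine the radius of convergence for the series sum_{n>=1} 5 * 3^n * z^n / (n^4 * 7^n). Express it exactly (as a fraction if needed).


Step 1: General term a_n = 5 * 3^n / (n^4 * 7^n)
Step 2: By the root test, |a_n|^(1/n) = 5^(1/n) * 3 / (n^(4/n) * 7) -> 3/7 as n -> infinity (since 5^(1/n) -> 1 and n^(4/n) -> 1)
Step 3: R = 1/lim|a_n|^(1/n) = 7/3

7/3


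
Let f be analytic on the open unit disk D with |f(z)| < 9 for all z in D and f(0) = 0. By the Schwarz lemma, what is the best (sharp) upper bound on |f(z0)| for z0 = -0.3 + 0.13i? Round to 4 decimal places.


Step 1: g = f/9 maps D -> D with g(0) = 0, so by the Schwarz lemma |g(z)| <= |z|, i.e. |f(z)| <= 9|z|; this is sharp (f(z) = 9z).
Step 2: |z0|^2 = (-0.3)^2 + 0.13^2 = 0.1069
Step 3: |z0| = sqrt(0.1069) = 0.326956
Step 4: Best bound = 9 * |z0| = 9 * 0.326956 = 2.9426

2.9426


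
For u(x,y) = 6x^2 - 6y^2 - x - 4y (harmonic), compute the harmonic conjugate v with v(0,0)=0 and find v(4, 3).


Step 1: v_x = -u_y = 12y + 4
Step 2: v_y = u_x = 12x - 1
Step 3: v = 12xy + 4x - y + C
Step 4: v(0,0) = 0 => C = 0
Step 5: v(4, 3) = 157

157


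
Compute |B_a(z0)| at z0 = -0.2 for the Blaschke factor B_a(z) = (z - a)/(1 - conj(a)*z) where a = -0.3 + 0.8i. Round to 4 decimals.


Step 1: Numerator z0 - a = -0.2 - (-0.3 + 0.8i) = 0.1 - 0.8i
Step 2: Denominator 1 - conj(a)*z0 = 1 - (-0.3 - 0.8i)*(-0.2) = 0.94 - 0.16i
Step 3: |z0 - a|^2 = 0.1^2 + (-0.8)^2 = 0.65; |1 - conj(a)*z0|^2 = 0.94^2 + (-0.16)^2 = 0.9092
Step 4: |B_a(-0.2)| = sqrt(0.65 / 0.9092) = sqrt(0.714914)
Step 5: = 0.8455

0.8455


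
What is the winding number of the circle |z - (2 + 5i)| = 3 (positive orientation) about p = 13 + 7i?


Step 1: Center c = (2, 5), radius = 3
Step 2: |p - c|^2 = 11^2 + 2^2 = 125
Step 3: r^2 = 9
Step 4: |p-c| > r so winding number = 0

0


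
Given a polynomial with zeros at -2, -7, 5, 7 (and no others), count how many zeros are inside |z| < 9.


Step 1: Check each root:
  z = -2: |-2| = 2 < 9
  z = -7: |-7| = 7 < 9
  z = 5: |5| = 5 < 9
  z = 7: |7| = 7 < 9
Step 2: Count = 4

4


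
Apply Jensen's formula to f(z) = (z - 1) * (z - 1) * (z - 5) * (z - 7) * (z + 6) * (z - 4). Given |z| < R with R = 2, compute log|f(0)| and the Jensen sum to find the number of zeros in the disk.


Jensen's formula: (1/2pi)*integral log|f(Re^it)|dt = log|f(0)| + sum_{|a_k|<R} log(R/|a_k|)
Step 1: f(0) = (-1) * (-1) * (-5) * (-7) * 6 * (-4) = -840
Step 2: log|f(0)| = log|1| + log|1| + log|5| + log|7| + log|-6| + log|4| = 6.7334
Step 3: Zeros inside |z| < 2: 1, 1
Step 4: Jensen sum = log(2/1) + log(2/1) = 1.3863
Step 5: n(R) = number of terms in the Jensen sum = count of zeros inside |z| < 2 = 2

2


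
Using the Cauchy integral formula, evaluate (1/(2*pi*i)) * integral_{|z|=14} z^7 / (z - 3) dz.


Step 1: f(z) = z^7, a = 3 is inside |z| = 14
Step 2: By Cauchy integral formula: (1/(2pi*i)) * integral = f(a)
Step 3: f(3) = 3^7 = 2187

2187


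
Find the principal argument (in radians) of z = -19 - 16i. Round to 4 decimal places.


Step 1: z = -19 - 16i
Step 2: arg(z) = atan2(-16, -19)
Step 3: arg(z) = -2.4417

-2.4417


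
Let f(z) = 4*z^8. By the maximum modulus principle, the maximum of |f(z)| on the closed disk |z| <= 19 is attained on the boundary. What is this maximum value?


Step 1: On |z| = 19, |f(z)| = 4 * |z|^8 = 4 * 19^8
Step 2: By maximum modulus principle, maximum is on boundary.
Step 3: Maximum = 4 * 16983563041 = 67934252164

67934252164


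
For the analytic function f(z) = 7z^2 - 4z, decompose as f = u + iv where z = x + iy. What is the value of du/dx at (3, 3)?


Step 1: f(z) = 7(x+iy)^2 - 4(x+iy) + 0
Step 2: u = 7(x^2 - y^2) - 4x + 0
Step 3: u_x = 14x - 4
Step 4: At (3, 3): u_x = 42 - 4 = 38

38


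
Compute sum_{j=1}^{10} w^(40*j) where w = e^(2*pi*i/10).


Step 1: The sum sum_{j=1}^{n} w^(k*j) equals n if n | k, else 0.
Step 2: Here n = 10, k = 40
Step 3: Does n divide k? 10 | 40 -> True
Step 4: Sum = 10

10


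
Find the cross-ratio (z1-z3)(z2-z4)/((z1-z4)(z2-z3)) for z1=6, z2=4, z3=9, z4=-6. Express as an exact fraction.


Step 1: (z1-z3)(z2-z4) = (-3) * 10 = -30
Step 2: (z1-z4)(z2-z3) = 12 * (-5) = -60
Step 3: Cross-ratio = 30/60 = 1/2

1/2


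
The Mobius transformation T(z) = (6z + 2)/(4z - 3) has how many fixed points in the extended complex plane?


Step 1: Fixed points satisfy T(z) = z
Step 2: 4z^2 - 9z - 2 = 0
Step 3: Discriminant = (-9)^2 - 4*4*(-2) = 113
Step 4: Number of fixed points = 2

2


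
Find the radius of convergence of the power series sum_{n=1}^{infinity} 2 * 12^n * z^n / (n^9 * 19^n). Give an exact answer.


Step 1: General term a_n = 2 * 12^n / (n^9 * 19^n)
Step 2: By the root test, |a_n|^(1/n) = 2^(1/n) * 12 / (n^(9/n) * 19) -> 12/19 as n -> infinity (since 2^(1/n) -> 1 and n^(9/n) -> 1)
Step 3: R = 1/lim|a_n|^(1/n) = 19/12

19/12


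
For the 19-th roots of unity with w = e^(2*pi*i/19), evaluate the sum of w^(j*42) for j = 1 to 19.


Step 1: The sum sum_{j=1}^{n} w^(k*j) equals n if n | k, else 0.
Step 2: Here n = 19, k = 42
Step 3: Does n divide k? 19 | 42 -> False
Step 4: Sum = 0

0


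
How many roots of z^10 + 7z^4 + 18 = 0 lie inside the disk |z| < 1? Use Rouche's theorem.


Step 1: On |z| = 1 the three terms have sizes |z^10| = 1^10 = 1, |7z^4| = 7*1^4 = 7, |18| = 18
Step 2: The dominant term is g(z) = 18; let h(z) = z^10 + 7z^4 so f = g + h
Step 3: On |z| = 1: |g| = 18 and |h| <= 1 + 7 = 8
Step 4: Since 18 > 8, |h| < |g| on |z| = 1, so by Rouche f has the same number of zeros as g inside |z| < 1
Step 5: g(z) = 18 is a nonzero constant with no zeros inside |z| < 1. Answer = 0

0


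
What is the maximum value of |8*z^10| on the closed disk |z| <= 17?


Step 1: On |z| = 17, |f(z)| = 8 * |z|^10 = 8 * 17^10
Step 2: By maximum modulus principle, maximum is on boundary.
Step 3: Maximum = 8 * 2015993900449 = 16127951203592

16127951203592


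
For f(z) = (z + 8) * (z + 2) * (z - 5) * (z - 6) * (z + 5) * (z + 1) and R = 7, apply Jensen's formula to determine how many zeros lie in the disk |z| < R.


Jensen's formula: (1/2pi)*integral log|f(Re^it)|dt = log|f(0)| + sum_{|a_k|<R} log(R/|a_k|)
Step 1: f(0) = 8 * 2 * (-5) * (-6) * 5 * 1 = 2400
Step 2: log|f(0)| = log|-8| + log|-2| + log|5| + log|6| + log|-5| + log|-1| = 7.7832
Step 3: Zeros inside |z| < 7: -2, 5, 6, -5, -1
Step 4: Jensen sum = log(7/2) + log(7/5) + log(7/6) + log(7/5) + log(7/1) = 4.0258
Step 5: n(R) = number of terms in the Jensen sum = count of zeros inside |z| < 7 = 5

5


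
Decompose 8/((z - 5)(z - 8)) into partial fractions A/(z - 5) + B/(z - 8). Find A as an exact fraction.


Step 1: Multiply both sides by (z - 5) and set z = 5
Step 2: A = 8 / (5 - 8)
Step 3: A = 8 / (-3)
Step 4: A = -8/3

-8/3


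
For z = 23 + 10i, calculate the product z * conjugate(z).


Step 1: conj(z) = 23 - 10i
Step 2: z * conj(z) = 23^2 + 10^2
Step 3: = 529 + 100 = 629

629


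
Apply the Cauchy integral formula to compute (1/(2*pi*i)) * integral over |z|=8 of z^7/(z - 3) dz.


Step 1: f(z) = z^7, a = 3 is inside |z| = 8
Step 2: By Cauchy integral formula: (1/(2pi*i)) * integral = f(a)
Step 3: f(3) = 3^7 = 2187

2187


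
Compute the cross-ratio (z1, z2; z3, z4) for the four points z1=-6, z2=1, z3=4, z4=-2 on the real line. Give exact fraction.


Step 1: (z1-z3)(z2-z4) = (-10) * 3 = -30
Step 2: (z1-z4)(z2-z3) = (-4) * (-3) = 12
Step 3: Cross-ratio = -30/12 = -5/2

-5/2


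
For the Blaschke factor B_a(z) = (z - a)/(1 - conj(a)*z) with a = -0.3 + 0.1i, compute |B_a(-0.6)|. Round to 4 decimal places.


Step 1: Numerator z0 - a = -0.6 - (-0.3 + 0.1i) = -0.3 - 0.1i
Step 2: Denominator 1 - conj(a)*z0 = 1 - (-0.3 - 0.1i)*(-0.6) = 0.82 - 0.06i
Step 3: |z0 - a|^2 = (-0.3)^2 + (-0.1)^2 = 0.1; |1 - conj(a)*z0|^2 = 0.82^2 + (-0.06)^2 = 0.676
Step 4: |B_a(-0.6)| = sqrt(0.1 / 0.676) = sqrt(0.147929)
Step 5: = 0.3846

0.3846


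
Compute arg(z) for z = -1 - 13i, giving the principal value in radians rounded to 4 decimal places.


Step 1: z = -1 - 13i
Step 2: arg(z) = atan2(-13, -1)
Step 3: arg(z) = -1.6476

-1.6476


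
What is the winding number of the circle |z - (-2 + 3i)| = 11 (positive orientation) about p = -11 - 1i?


Step 1: Center c = (-2, 3), radius = 11
Step 2: |p - c|^2 = (-9)^2 + (-4)^2 = 97
Step 3: r^2 = 121
Step 4: |p-c| < r so winding number = 1

1


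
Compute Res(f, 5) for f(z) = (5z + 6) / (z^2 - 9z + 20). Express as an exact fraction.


Step 1: Q(z) = z^2 - 9z + 20 = (z - 5)(z - 4)
Step 2: Q'(z) = 2z - 9
Step 3: Q'(5) = 1, P(5) = 31
Step 4: Res = P(5)/Q'(5) = 31/1 = 31

31


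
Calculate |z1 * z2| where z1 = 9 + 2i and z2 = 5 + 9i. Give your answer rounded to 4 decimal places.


Step 1: |z1| = sqrt(9^2 + 2^2) = sqrt(85)
Step 2: |z2| = sqrt(5^2 + 9^2) = sqrt(106)
Step 3: |z1*z2| = |z1|*|z2| = sqrt(85) * sqrt(106) = sqrt(85 * 106) = sqrt(9010)
Step 4: = 94.921

94.921


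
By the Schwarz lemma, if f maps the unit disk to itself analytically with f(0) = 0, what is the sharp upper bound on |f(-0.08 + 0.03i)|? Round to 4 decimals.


Step 1: Schwarz lemma: if f: D -> D is analytic with f(0) = 0, then |f(z)| <= |z| for all z in D, and this is sharp (f(z) = z).
Step 2: |z0|^2 = (-0.08)^2 + 0.03^2 = 0.0073
Step 3: |z0| = sqrt(0.0073) = 0.08544
Step 4: Best bound = |z0| = 0.0854

0.0854


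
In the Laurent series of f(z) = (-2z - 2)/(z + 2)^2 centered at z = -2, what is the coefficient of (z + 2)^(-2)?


Step 1: Write the numerator in powers of (z + 2): -2z - 2 = -2(z + 2) + (-2*(-2) - 2) = -2(z + 2) + 2
Step 2: Divide by (z + 2)^2: f(z) = 2(z + 2)^(-2) - 2(z + 2)^(-1)
Step 3: This finite sum is the Laurent series of f about z = -2.
Step 4: Coefficient of (z + 2)^(-2) = -2*(-2) - 2 = 2

2


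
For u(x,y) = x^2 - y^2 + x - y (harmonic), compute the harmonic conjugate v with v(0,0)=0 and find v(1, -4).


Step 1: v_x = -u_y = 2y + 1
Step 2: v_y = u_x = 2x + 1
Step 3: v = 2xy + x + y + C
Step 4: v(0,0) = 0 => C = 0
Step 5: v(1, -4) = -11

-11


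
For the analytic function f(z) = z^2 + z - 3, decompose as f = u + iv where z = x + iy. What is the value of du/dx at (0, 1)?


Step 1: f(z) = (x+iy)^2 + (x+iy) - 3
Step 2: u = (x^2 - y^2) + x - 3
Step 3: u_x = 2x + 1
Step 4: At (0, 1): u_x = 0 + 1 = 1

1


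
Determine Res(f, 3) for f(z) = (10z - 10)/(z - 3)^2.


Step 1: Pole of order 2 at z = 3
Step 2: Res = lim d/dz [(z - 3)^2 * f(z)] as z -> 3
Step 3: (z - 3)^2 * f(z) = 10z - 10
Step 4: d/dz[10z - 10] = 10

10


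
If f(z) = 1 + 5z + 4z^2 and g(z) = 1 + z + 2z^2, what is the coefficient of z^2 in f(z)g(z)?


Step 1: z^2 term in f*g comes from: (1)*(2z^2) + (5z)*(z) + (4z^2)*(1)
Step 2: = 2 + 5 + 4
Step 3: = 11

11


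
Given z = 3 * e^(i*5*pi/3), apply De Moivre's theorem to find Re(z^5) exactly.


Step 1: By De Moivre's theorem, z^5 = 3^5 * e^(i*5*5*pi/3) = 243 * (cos(25*pi/3) + i*sin(25*pi/3))
Step 2: |z|^5 = 3^5 = 243
Step 3: Reduce the angle mod 2*pi: 25*pi/3 - 8*pi = pi/3
Step 4: cos(pi/3) = 1/2
Step 5: Re(z^5) = 243 * 1/2 = 243/2

243/2


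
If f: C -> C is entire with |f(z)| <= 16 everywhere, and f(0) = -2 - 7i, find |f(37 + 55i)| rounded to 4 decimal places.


Step 1: By Liouville's theorem, a bounded entire function is constant.
Step 2: f(z) = f(0) = -2 - 7i for all z.
Step 3: |f(w)| = |-2 - 7i| = sqrt(4 + 49)
Step 4: = 7.2801

7.2801


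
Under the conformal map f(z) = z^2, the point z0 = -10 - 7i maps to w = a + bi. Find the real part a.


Step 1: z0 = -10 - 7i
Step 2: z0^2 = (-10)^2 - (-7)^2 + 140i
Step 3: real part = 100 - 49 = 51

51


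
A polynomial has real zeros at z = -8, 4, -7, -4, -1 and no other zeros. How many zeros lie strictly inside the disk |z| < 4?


Step 1: Check each root:
  z = -8: |-8| = 8 >= 4
  z = 4: |4| = 4 >= 4
  z = -7: |-7| = 7 >= 4
  z = -4: |-4| = 4 >= 4
  z = -1: |-1| = 1 < 4
Step 2: Count = 1

1


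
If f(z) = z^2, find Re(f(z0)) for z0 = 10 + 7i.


Step 1: z0 = 10 + 7i
Step 2: z0^2 = 10^2 - 7^2 + 140i
Step 3: real part = 100 - 49 = 51

51


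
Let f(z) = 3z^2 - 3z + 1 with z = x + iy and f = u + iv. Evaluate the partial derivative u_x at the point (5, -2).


Step 1: f(z) = 3(x+iy)^2 - 3(x+iy) + 1
Step 2: u = 3(x^2 - y^2) - 3x + 1
Step 3: u_x = 6x - 3
Step 4: At (5, -2): u_x = 30 - 3 = 27

27


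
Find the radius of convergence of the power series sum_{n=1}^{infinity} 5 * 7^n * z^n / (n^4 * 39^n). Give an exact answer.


Step 1: General term a_n = 5 * 7^n / (n^4 * 39^n)
Step 2: By the root test, |a_n|^(1/n) = 5^(1/n) * 7 / (n^(4/n) * 39) -> 7/39 as n -> infinity (since 5^(1/n) -> 1 and n^(4/n) -> 1)
Step 3: R = 1/lim|a_n|^(1/n) = 39/7

39/7


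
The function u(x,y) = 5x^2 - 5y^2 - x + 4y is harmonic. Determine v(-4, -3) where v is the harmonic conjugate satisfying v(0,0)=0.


Step 1: v_x = -u_y = 10y - 4
Step 2: v_y = u_x = 10x - 1
Step 3: v = 10xy - 4x - y + C
Step 4: v(0,0) = 0 => C = 0
Step 5: v(-4, -3) = 139

139


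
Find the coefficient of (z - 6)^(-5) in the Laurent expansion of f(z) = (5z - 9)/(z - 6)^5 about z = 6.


Step 1: Write the numerator in powers of (z - 6): 5z - 9 = 5(z - 6) + (5*6 - 9) = 5(z - 6) + 21
Step 2: Divide by (z - 6)^5: f(z) = 21(z - 6)^(-5) + 5(z - 6)^(-4)
Step 3: This finite sum is the Laurent series of f about z = 6.
Step 4: Coefficient of (z - 6)^(-5) = 5*6 - 9 = 21

21


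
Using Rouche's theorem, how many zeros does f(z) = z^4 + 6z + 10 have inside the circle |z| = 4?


Step 1: On |z| = 4 the three terms have sizes |z^4| = 4^4 = 256, |6z| = 6*4 = 24, |10| = 10
Step 2: The dominant term is g(z) = z^4; let h(z) = 6z + 10 so f = g + h
Step 3: On |z| = 4: |g| = 256 and |h| <= 24 + 10 = 34
Step 4: Since 256 > 34, |h| < |g| on |z| = 4, so by Rouche f has the same number of zeros as g inside |z| < 4
Step 5: g(z) = z^4 has 4 zeros (all at the origin) inside |z| < 4. Answer = 4

4


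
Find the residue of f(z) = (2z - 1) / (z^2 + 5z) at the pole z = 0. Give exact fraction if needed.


Step 1: Q(z) = z^2 + 5z = (z)(z + 5)
Step 2: Q'(z) = 2z + 5
Step 3: Q'(0) = 5, P(0) = -1
Step 4: Res = P(0)/Q'(0) = -1/5 = -1/5

-1/5


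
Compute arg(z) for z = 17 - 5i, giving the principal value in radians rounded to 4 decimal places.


Step 1: z = 17 - 5i
Step 2: arg(z) = atan2(-5, 17)
Step 3: arg(z) = -0.2861

-0.2861


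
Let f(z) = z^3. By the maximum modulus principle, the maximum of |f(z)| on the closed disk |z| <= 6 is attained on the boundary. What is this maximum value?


Step 1: On |z| = 6, |f(z)| = |z|^3 = 6^3
Step 2: By maximum modulus principle, maximum is on boundary.
Step 3: Maximum = 216 = 216

216


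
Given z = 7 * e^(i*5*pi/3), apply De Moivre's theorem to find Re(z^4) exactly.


Step 1: By De Moivre's theorem, z^4 = 7^4 * e^(i*4*5*pi/3) = 2401 * (cos(20*pi/3) + i*sin(20*pi/3))
Step 2: |z|^4 = 7^4 = 2401
Step 3: Reduce the angle mod 2*pi: 20*pi/3 - 6*pi = 2*pi/3
Step 4: cos(2*pi/3) = -1/2
Step 5: Re(z^4) = 2401 * (-1/2) = -2401/2

-2401/2


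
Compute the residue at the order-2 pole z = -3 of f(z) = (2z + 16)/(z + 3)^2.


Step 1: Pole of order 2 at z = -3
Step 2: Res = lim d/dz [(z + 3)^2 * f(z)] as z -> -3
Step 3: (z + 3)^2 * f(z) = 2z + 16
Step 4: d/dz[2z + 16] = 2

2


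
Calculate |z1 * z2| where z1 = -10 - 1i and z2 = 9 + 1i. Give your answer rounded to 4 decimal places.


Step 1: |z1| = sqrt((-10)^2 + (-1)^2) = sqrt(101)
Step 2: |z2| = sqrt(9^2 + 1^2) = sqrt(82)
Step 3: |z1*z2| = |z1|*|z2| = sqrt(101) * sqrt(82) = sqrt(101 * 82) = sqrt(8282)
Step 4: = 91.0055

91.0055


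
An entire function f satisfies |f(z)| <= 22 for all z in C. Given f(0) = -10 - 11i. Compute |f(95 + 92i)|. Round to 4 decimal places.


Step 1: By Liouville's theorem, a bounded entire function is constant.
Step 2: f(z) = f(0) = -10 - 11i for all z.
Step 3: |f(w)| = |-10 - 11i| = sqrt(100 + 121)
Step 4: = 14.8661

14.8661


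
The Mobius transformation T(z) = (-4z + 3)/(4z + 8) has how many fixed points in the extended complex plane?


Step 1: Fixed points satisfy T(z) = z
Step 2: 4z^2 + 12z - 3 = 0
Step 3: Discriminant = 12^2 - 4*4*(-3) = 192
Step 4: Number of fixed points = 2

2


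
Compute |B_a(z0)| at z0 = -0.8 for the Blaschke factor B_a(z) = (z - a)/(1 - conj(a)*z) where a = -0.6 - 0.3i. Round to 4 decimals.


Step 1: Numerator z0 - a = -0.8 - (-0.6 - 0.3i) = -0.2 + 0.3i
Step 2: Denominator 1 - conj(a)*z0 = 1 - (-0.6 + 0.3i)*(-0.8) = 0.52 + 0.24i
Step 3: |z0 - a|^2 = (-0.2)^2 + 0.3^2 = 0.13; |1 - conj(a)*z0|^2 = 0.52^2 + 0.24^2 = 0.328
Step 4: |B_a(-0.8)| = sqrt(0.13 / 0.328) = sqrt(0.396341)
Step 5: = 0.6296

0.6296


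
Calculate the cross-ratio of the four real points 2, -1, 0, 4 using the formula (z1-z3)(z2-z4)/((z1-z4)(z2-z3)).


Step 1: (z1-z3)(z2-z4) = 2 * (-5) = -10
Step 2: (z1-z4)(z2-z3) = (-2) * (-1) = 2
Step 3: Cross-ratio = -10/2 = -5

-5


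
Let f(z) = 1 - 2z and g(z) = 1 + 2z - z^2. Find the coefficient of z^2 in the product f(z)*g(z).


Step 1: z^2 term in f*g comes from: (1)*(-z^2) + (-2z)*(2z) + (0)*(1)
Step 2: = -1 - 4 + 0
Step 3: = -5

-5


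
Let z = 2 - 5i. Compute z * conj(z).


Step 1: conj(z) = 2 + 5i
Step 2: z * conj(z) = 2^2 + (-5)^2
Step 3: = 4 + 25 = 29

29


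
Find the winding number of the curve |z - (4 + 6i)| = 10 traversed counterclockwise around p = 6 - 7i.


Step 1: Center c = (4, 6), radius = 10
Step 2: |p - c|^2 = 2^2 + (-13)^2 = 173
Step 3: r^2 = 100
Step 4: |p-c| > r so winding number = 0

0


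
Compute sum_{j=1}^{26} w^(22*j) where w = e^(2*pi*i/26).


Step 1: The sum sum_{j=1}^{n} w^(k*j) equals n if n | k, else 0.
Step 2: Here n = 26, k = 22
Step 3: Does n divide k? 26 | 22 -> False
Step 4: Sum = 0

0


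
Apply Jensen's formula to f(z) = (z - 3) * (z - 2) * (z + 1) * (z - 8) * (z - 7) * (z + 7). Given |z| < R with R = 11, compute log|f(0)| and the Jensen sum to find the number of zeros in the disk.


Jensen's formula: (1/2pi)*integral log|f(Re^it)|dt = log|f(0)| + sum_{|a_k|<R} log(R/|a_k|)
Step 1: f(0) = (-3) * (-2) * 1 * (-8) * (-7) * 7 = 2352
Step 2: log|f(0)| = log|3| + log|2| + log|-1| + log|8| + log|7| + log|-7| = 7.763
Step 3: Zeros inside |z| < 11: 3, 2, -1, 8, 7, -7
Step 4: Jensen sum = log(11/3) + log(11/2) + log(11/1) + log(11/8) + log(11/7) + log(11/7) = 6.6244
Step 5: n(R) = number of terms in the Jensen sum = count of zeros inside |z| < 11 = 6

6


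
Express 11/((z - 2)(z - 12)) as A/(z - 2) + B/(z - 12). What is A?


Step 1: Multiply both sides by (z - 2) and set z = 2
Step 2: A = 11 / (2 - 12)
Step 3: A = 11 / (-10)
Step 4: A = -11/10

-11/10


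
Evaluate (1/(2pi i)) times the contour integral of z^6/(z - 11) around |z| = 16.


Step 1: f(z) = z^6, a = 11 is inside |z| = 16
Step 2: By Cauchy integral formula: (1/(2pi*i)) * integral = f(a)
Step 3: f(11) = 11^6 = 1771561

1771561


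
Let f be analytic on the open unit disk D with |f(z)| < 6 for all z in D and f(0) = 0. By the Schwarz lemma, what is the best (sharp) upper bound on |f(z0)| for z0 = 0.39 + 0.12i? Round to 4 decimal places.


Step 1: g = f/6 maps D -> D with g(0) = 0, so by the Schwarz lemma |g(z)| <= |z|, i.e. |f(z)| <= 6|z|; this is sharp (f(z) = 6z).
Step 2: |z0|^2 = 0.39^2 + 0.12^2 = 0.1665
Step 3: |z0| = sqrt(0.1665) = 0.408044
Step 4: Best bound = 6 * |z0| = 6 * 0.408044 = 2.4483

2.4483


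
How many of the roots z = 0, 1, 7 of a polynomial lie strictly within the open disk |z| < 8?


Step 1: Check each root:
  z = 0: |0| = 0 < 8
  z = 1: |1| = 1 < 8
  z = 7: |7| = 7 < 8
Step 2: Count = 3

3


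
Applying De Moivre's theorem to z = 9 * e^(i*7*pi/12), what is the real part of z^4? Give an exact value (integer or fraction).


Step 1: By De Moivre's theorem, z^4 = 9^4 * e^(i*4*7*pi/12) = 6561 * (cos(7*pi/3) + i*sin(7*pi/3))
Step 2: |z|^4 = 9^4 = 6561
Step 3: Reduce the angle mod 2*pi: 7*pi/3 - 2*pi = pi/3
Step 4: cos(pi/3) = 1/2
Step 5: Re(z^4) = 6561 * 1/2 = 6561/2

6561/2


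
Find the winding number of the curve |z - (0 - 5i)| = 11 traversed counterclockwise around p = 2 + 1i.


Step 1: Center c = (0, -5), radius = 11
Step 2: |p - c|^2 = 2^2 + 6^2 = 40
Step 3: r^2 = 121
Step 4: |p-c| < r so winding number = 1

1


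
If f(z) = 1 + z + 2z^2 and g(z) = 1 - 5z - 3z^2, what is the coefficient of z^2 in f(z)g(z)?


Step 1: z^2 term in f*g comes from: (1)*(-3z^2) + (z)*(-5z) + (2z^2)*(1)
Step 2: = -3 - 5 + 2
Step 3: = -6

-6


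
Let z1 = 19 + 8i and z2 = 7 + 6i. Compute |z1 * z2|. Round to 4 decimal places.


Step 1: |z1| = sqrt(19^2 + 8^2) = sqrt(425)
Step 2: |z2| = sqrt(7^2 + 6^2) = sqrt(85)
Step 3: |z1*z2| = |z1|*|z2| = sqrt(425) * sqrt(85) = sqrt(425 * 85) = sqrt(36125)
Step 4: = 190.0658

190.0658


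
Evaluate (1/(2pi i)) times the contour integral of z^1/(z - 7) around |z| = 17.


Step 1: f(z) = z^1, a = 7 is inside |z| = 17
Step 2: By Cauchy integral formula: (1/(2pi*i)) * integral = f(a)
Step 3: f(7) = 7^1 = 7

7


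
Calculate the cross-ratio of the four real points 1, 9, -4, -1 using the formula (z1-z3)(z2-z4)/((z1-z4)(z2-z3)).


Step 1: (z1-z3)(z2-z4) = 5 * 10 = 50
Step 2: (z1-z4)(z2-z3) = 2 * 13 = 26
Step 3: Cross-ratio = 50/26 = 25/13

25/13


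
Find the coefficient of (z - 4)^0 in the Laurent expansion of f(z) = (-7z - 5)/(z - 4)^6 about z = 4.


Step 1: Write the numerator in powers of (z - 4): -7z - 5 = -7(z - 4) + (-7*4 - 5) = -7(z - 4) - 33
Step 2: Divide by (z - 4)^6: f(z) = -33(z - 4)^(-6) - 7(z - 4)^(-5)
Step 3: This finite sum is the Laurent series of f about z = 4.
Step 4: Only the powers -6 and -5 appear, so the coefficient of (z - 4)^0 = 0

0


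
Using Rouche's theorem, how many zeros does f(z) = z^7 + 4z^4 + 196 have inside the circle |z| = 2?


Step 1: On |z| = 2 the three terms have sizes |z^7| = 2^7 = 128, |4z^4| = 4*2^4 = 64, |196| = 196
Step 2: The dominant term is g(z) = 196; let h(z) = z^7 + 4z^4 so f = g + h
Step 3: On |z| = 2: |g| = 196 and |h| <= 128 + 64 = 192
Step 4: Since 196 > 192, |h| < |g| on |z| = 2, so by Rouche f has the same number of zeros as g inside |z| < 2
Step 5: g(z) = 196 is a nonzero constant with no zeros inside |z| < 2. Answer = 0

0


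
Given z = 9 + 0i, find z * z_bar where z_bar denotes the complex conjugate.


Step 1: conj(z) = 9 - 0i
Step 2: z * conj(z) = 9^2 + 0^2
Step 3: = 81 + 0 = 81

81


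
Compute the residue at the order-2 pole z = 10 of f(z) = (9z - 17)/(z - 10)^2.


Step 1: Pole of order 2 at z = 10
Step 2: Res = lim d/dz [(z - 10)^2 * f(z)] as z -> 10
Step 3: (z - 10)^2 * f(z) = 9z - 17
Step 4: d/dz[9z - 17] = 9

9


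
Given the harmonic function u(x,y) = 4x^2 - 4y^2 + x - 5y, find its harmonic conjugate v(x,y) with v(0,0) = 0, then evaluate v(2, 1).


Step 1: v_x = -u_y = 8y + 5
Step 2: v_y = u_x = 8x + 1
Step 3: v = 8xy + 5x + y + C
Step 4: v(0,0) = 0 => C = 0
Step 5: v(2, 1) = 27

27


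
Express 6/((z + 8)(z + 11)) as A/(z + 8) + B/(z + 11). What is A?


Step 1: Multiply both sides by (z + 8) and set z = -8
Step 2: A = 6 / (-8 + 11)
Step 3: A = 6 / 3
Step 4: A = 2

2


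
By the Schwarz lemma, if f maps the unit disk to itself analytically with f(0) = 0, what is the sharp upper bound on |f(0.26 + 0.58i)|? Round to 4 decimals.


Step 1: Schwarz lemma: if f: D -> D is analytic with f(0) = 0, then |f(z)| <= |z| for all z in D, and this is sharp (f(z) = z).
Step 2: |z0|^2 = 0.26^2 + 0.58^2 = 0.404
Step 3: |z0| = sqrt(0.404) = 0.63561
Step 4: Best bound = |z0| = 0.6356

0.6356


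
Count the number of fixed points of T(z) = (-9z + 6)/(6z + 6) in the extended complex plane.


Step 1: Fixed points satisfy T(z) = z
Step 2: 6z^2 + 15z - 6 = 0
Step 3: Discriminant = 15^2 - 4*6*(-6) = 369
Step 4: Number of fixed points = 2

2


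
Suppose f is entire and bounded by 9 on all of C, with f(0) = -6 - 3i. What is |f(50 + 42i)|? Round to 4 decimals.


Step 1: By Liouville's theorem, a bounded entire function is constant.
Step 2: f(z) = f(0) = -6 - 3i for all z.
Step 3: |f(w)| = |-6 - 3i| = sqrt(36 + 9)
Step 4: = 6.7082

6.7082


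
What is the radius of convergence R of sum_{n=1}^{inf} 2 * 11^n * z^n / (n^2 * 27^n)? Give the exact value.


Step 1: General term a_n = 2 * 11^n / (n^2 * 27^n)
Step 2: By the root test, |a_n|^(1/n) = 2^(1/n) * 11 / (n^(2/n) * 27) -> 11/27 as n -> infinity (since 2^(1/n) -> 1 and n^(2/n) -> 1)
Step 3: R = 1/lim|a_n|^(1/n) = 27/11

27/11


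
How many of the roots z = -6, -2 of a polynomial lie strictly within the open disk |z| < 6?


Step 1: Check each root:
  z = -6: |-6| = 6 >= 6
  z = -2: |-2| = 2 < 6
Step 2: Count = 1

1


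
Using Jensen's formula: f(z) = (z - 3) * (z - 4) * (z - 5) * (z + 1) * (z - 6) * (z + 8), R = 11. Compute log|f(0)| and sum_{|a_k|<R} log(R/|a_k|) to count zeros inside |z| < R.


Jensen's formula: (1/2pi)*integral log|f(Re^it)|dt = log|f(0)| + sum_{|a_k|<R} log(R/|a_k|)
Step 1: f(0) = (-3) * (-4) * (-5) * 1 * (-6) * 8 = 2880
Step 2: log|f(0)| = log|3| + log|4| + log|5| + log|-1| + log|6| + log|-8| = 7.9655
Step 3: Zeros inside |z| < 11: 3, 4, 5, -1, 6, -8
Step 4: Jensen sum = log(11/3) + log(11/4) + log(11/5) + log(11/1) + log(11/6) + log(11/8) = 6.4218
Step 5: n(R) = number of terms in the Jensen sum = count of zeros inside |z| < 11 = 6

6


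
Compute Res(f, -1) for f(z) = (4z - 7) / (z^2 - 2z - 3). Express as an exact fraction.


Step 1: Q(z) = z^2 - 2z - 3 = (z + 1)(z - 3)
Step 2: Q'(z) = 2z - 2
Step 3: Q'(-1) = -4, P(-1) = -11
Step 4: Res = P(-1)/Q'(-1) = -11/(-4) = 11/4

11/4


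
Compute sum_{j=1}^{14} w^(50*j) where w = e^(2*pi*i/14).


Step 1: The sum sum_{j=1}^{n} w^(k*j) equals n if n | k, else 0.
Step 2: Here n = 14, k = 50
Step 3: Does n divide k? 14 | 50 -> False
Step 4: Sum = 0

0


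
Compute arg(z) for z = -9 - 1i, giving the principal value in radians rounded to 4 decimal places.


Step 1: z = -9 - 1i
Step 2: arg(z) = atan2(-1, -9)
Step 3: arg(z) = -3.0309

-3.0309


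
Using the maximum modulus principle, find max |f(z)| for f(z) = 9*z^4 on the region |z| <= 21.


Step 1: On |z| = 21, |f(z)| = 9 * |z|^4 = 9 * 21^4
Step 2: By maximum modulus principle, maximum is on boundary.
Step 3: Maximum = 9 * 194481 = 1750329

1750329


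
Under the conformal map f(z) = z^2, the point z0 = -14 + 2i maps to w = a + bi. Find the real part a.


Step 1: z0 = -14 + 2i
Step 2: z0^2 = (-14)^2 - 2^2 - 56i
Step 3: real part = 196 - 4 = 192

192


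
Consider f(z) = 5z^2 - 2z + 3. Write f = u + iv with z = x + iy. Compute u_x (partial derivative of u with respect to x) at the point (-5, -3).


Step 1: f(z) = 5(x+iy)^2 - 2(x+iy) + 3
Step 2: u = 5(x^2 - y^2) - 2x + 3
Step 3: u_x = 10x - 2
Step 4: At (-5, -3): u_x = -50 - 2 = -52

-52


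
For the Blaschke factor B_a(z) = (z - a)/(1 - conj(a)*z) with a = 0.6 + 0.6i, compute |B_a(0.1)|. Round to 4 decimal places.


Step 1: Numerator z0 - a = 0.1 - (0.6 + 0.6i) = -0.5 - 0.6i
Step 2: Denominator 1 - conj(a)*z0 = 1 - (0.6 - 0.6i)*0.1 = 0.94 + 0.06i
Step 3: |z0 - a|^2 = (-0.5)^2 + (-0.6)^2 = 0.61; |1 - conj(a)*z0|^2 = 0.94^2 + 0.06^2 = 0.8872
Step 4: |B_a(0.1)| = sqrt(0.61 / 0.8872) = sqrt(0.687556)
Step 5: = 0.8292

0.8292


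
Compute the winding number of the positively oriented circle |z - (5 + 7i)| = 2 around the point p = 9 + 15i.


Step 1: Center c = (5, 7), radius = 2
Step 2: |p - c|^2 = 4^2 + 8^2 = 80
Step 3: r^2 = 4
Step 4: |p-c| > r so winding number = 0

0


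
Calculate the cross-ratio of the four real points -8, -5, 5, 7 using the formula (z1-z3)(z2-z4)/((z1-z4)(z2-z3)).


Step 1: (z1-z3)(z2-z4) = (-13) * (-12) = 156
Step 2: (z1-z4)(z2-z3) = (-15) * (-10) = 150
Step 3: Cross-ratio = 156/150 = 26/25

26/25


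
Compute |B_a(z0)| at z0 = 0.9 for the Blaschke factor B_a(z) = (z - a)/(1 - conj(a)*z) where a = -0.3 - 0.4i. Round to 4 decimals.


Step 1: Numerator z0 - a = 0.9 - (-0.3 - 0.4i) = 1.2 + 0.4i
Step 2: Denominator 1 - conj(a)*z0 = 1 - (-0.3 + 0.4i)*0.9 = 1.27 - 0.36i
Step 3: |z0 - a|^2 = 1.2^2 + 0.4^2 = 1.6; |1 - conj(a)*z0|^2 = 1.27^2 + (-0.36)^2 = 1.7425
Step 4: |B_a(0.9)| = sqrt(1.6 / 1.7425) = sqrt(0.918221)
Step 5: = 0.9582

0.9582


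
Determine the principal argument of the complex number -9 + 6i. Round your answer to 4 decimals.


Step 1: z = -9 + 6i
Step 2: arg(z) = atan2(6, -9)
Step 3: arg(z) = 2.5536

2.5536


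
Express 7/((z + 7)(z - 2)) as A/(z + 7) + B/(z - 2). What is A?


Step 1: Multiply both sides by (z + 7) and set z = -7
Step 2: A = 7 / (-7 - 2)
Step 3: A = 7 / (-9)
Step 4: A = -7/9

-7/9
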